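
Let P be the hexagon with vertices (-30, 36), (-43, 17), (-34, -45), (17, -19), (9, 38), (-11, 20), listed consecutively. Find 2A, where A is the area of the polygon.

By the shoelace formula, twice the signed area is |((-30)·17 − (-43)·36) + ((-43)·(-45) − (-34)·17) + ((-34)·(-19) − 17·(-45)) + (17·38 − 9·(-19)) + (9·20 − (-11)·38) + ((-11)·36 − (-30)·20)| = 6581, so the area is 6581/2.

6581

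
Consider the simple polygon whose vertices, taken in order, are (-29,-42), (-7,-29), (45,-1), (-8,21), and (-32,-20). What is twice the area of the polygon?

Using the shoelace formula, 2A = |[(-29)·(-29) − (-7)·(-42)] + [(-7)·(-1) − 45·(-29)] + [45·21 − (-8)·(-1)] + [(-8)·(-20) − (-32)·21] + [(-32)·(-42) − (-29)·(-20)]| = 4392, so the area is 2196.

4392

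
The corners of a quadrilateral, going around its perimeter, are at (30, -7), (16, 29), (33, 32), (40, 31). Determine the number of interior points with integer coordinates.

By the shoelace formula, twice the signed area is |(30·29 − 16·(-7)) + (16·32 − 33·29) + (33·31 − 40·32) + (40·(-7) − 30·31)| = 930, so the area is 465.
Summing gcd(|Δx|,|Δy|) over the edges gives the boundary count: gcd(14,36) + gcd(17,3) + gcd(7,1) + gcd(10,38) = 2+1+1+2 = 6.
Pick's theorem gives I = A − B/2 + 1 = 465 − 6/2 + 1 = 463.

463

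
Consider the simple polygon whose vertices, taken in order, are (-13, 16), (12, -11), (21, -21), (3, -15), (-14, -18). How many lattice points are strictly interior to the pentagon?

518

The shoelace formula gives twice the area as |((-13)·(-11) − 12·16) + (12·(-21) − 21·(-11)) + (21·(-15) − 3·(-21)) + (3·(-18) − (-14)·(-15)) + ((-14)·16 − (-13)·(-18))| = 1044, so the area is 522.
Along each edge there are gcd(|Δx|,|Δy|)+1 lattice points, so counting each shared vertex once the boundary has gcd(25,27) + gcd(9,10) + gcd(18,6) + gcd(17,3) + gcd(1,34) = 1+1+6+1+1 = 10.
By Pick's theorem A = I + B/2 − 1, so I = 522 − 10/2 + 1 = 518.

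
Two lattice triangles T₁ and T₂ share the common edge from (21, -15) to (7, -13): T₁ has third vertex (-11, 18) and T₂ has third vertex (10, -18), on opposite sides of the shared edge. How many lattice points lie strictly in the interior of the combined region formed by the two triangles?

The union is the simple quadrilateral with vertices (21, -15), (-11, 18), (7, -13), (10, -18) in order.
The shoelace formula gives twice the area as |(21·18 − (-11)·(-15)) + ((-11)·(-13) − 7·18) + (7·(-18) − 10·(-13)) + (10·(-15) − 21·(-18))| = 462, so the area is 231.
Along each edge there are gcd(|Δx|,|Δy|)+1 lattice points, so counting each shared vertex once the boundary has gcd(32,33) + gcd(18,31) + gcd(3,5) + gcd(11,3) = 1+1+1+1 = 4.
By Pick's theorem I = A − B/2 + 1 = 231 − 4/2 + 1 = 230.

230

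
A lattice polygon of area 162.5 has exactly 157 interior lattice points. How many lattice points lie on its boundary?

13

Pick's theorem gives A = I + B/2 − 1, so B = 2(A − I + 1) = 2(162.5 − 157 + 1) = 13.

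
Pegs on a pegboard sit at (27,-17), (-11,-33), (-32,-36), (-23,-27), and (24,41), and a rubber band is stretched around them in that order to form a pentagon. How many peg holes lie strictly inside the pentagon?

1749

Using the shoelace formula, 2A = |(27·(-33) − (-11)·(-17)) + ((-11)·(-36) − (-32)·(-33)) + ((-32)·(-27) − (-23)·(-36)) + ((-23)·41 − 24·(-27)) + (24·(-17) − 27·41)| = 3512, so the area is 1756.
The number of boundary lattice points is Σ gcd(|Δx|,|Δy|) = gcd(38,16) + gcd(21,3) + gcd(9,9) + gcd(47,68) + gcd(3,58) = 2+3+9+1+1 = 16.
By Pick's theorem A = I + B/2 − 1, so I = 1756 − 16/2 + 1 = 1749.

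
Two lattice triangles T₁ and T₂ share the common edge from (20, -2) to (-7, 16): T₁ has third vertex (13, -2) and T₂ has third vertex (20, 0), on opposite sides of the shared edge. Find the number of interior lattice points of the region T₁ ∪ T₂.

85

The union is the simple quadrilateral with vertices (20, -2), (13, -2), (-7, 16), (20, 0) in order.
Using the shoelace formula, 2A = |[20·(-2) − 13·(-2)] + [13·16 − (-7)·(-2)] + [(-7)·0 − 20·16] + [20·(-2) − 20·0]| = 180, so the area is 90.
Summing gcd(|Δx|,|Δy|) over the edges gives the boundary count: gcd(7,0) + gcd(20,18) + gcd(27,16) + gcd(0,2) = 7+2+1+2 = 12.
By Pick's theorem I = A − B/2 + 1 = 90 − 12/2 + 1 = 85.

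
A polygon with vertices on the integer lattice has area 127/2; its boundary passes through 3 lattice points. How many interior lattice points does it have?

Pick's theorem A = I + B/2 − 1 rearranges to I = A − B/2 + 1 = 127/2 − 3/2 + 1 = 63.

63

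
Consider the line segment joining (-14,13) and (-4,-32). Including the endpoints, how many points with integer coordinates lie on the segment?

6

The number of lattice points on a segment between lattice points is gcd(|Δx|,|Δy|) + 1 = gcd(10,45) + 1 = 5 + 1 = 6.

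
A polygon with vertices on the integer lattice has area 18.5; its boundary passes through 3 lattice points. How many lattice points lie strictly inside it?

Pick's theorem A = I + B/2 − 1 rearranges to I = A − B/2 + 1 = 18.5 − 3/2 + 1 = 18.

18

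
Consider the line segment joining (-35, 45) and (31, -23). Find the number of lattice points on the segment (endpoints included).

3

The number of lattice points on a segment between lattice points is gcd(|Δx|,|Δy|) + 1 = gcd(66,68) + 1 = 2 + 1 = 3.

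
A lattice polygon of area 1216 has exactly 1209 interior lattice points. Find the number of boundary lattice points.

Pick's theorem gives A = I + B/2 − 1, so B = 2(A − I + 1) = 2(1216 − 1209 + 1) = 16.

16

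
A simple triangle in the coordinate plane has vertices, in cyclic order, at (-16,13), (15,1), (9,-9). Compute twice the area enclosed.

382

Using the shoelace formula, 2A = |[(-16)·1 − 15·13] + [15·(-9) − 9·1] + [9·13 − (-16)·(-9)]| = 382, so the area is 191.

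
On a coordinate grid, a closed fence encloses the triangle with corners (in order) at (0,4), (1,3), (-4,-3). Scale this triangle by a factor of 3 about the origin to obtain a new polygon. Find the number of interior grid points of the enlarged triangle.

46

Using the shoelace formula, 2A = |[0·3 − 1·4] + [1·(-3) − (-4)·3] + [(-4)·4 − 0·(-3)]| = 11, so the area is 11/2.
Summing gcd(|Δx|,|Δy|) over the edges gives the boundary count: gcd(1,1) + gcd(5,6) + gcd(4,7) = 1+1+1 = 3.
Scaling by 3 multiplies the area by 3² = 9 (so the new area is 49.5) and multiplies the boundary lattice-point count by 3, giving 9.
By Pick's theorem, the interior count of the dilated polygon is 49.5 − 9/2 + 1 = 46.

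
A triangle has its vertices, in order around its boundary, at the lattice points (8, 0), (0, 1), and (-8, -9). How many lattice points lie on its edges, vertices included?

The number of boundary lattice points is Σ gcd(|Δx|,|Δy|) = gcd(8,1) + gcd(8,10) + gcd(16,9) = 1+2+1 = 4.

4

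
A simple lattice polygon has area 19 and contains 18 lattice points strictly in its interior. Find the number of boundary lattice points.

Pick's theorem gives A = I + B/2 − 1, so B = 2(A − I + 1) = 2(19 − 18 + 1) = 4.

4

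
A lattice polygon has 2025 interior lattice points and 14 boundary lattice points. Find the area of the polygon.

2031

Pick's theorem states A = I + B/2 − 1, so A = 2025 + 14/2 − 1 = 2031.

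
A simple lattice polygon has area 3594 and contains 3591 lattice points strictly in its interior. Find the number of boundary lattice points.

8

Pick's theorem gives A = I + B/2 − 1, so B = 2(A − I + 1) = 2(3594 − 3591 + 1) = 8.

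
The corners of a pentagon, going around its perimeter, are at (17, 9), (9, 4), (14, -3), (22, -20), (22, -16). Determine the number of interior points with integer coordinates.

119

The shoelace formula gives twice the area as |[17·4 − 9·9] + [9·(-3) − 14·4] + [14·(-20) − 22·(-3)] + [22·(-16) − 22·(-20)] + [22·9 − 17·(-16)]| = 248, so the area is 124.
The number of boundary lattice points is Σ gcd(|Δx|,|Δy|) = gcd(8,5) + gcd(5,7) + gcd(8,17) + gcd(0,4) + gcd(5,25) = 1+1+1+4+5 = 12.
Pick's theorem gives I = A − B/2 + 1 = 124 − 12/2 + 1 = 119.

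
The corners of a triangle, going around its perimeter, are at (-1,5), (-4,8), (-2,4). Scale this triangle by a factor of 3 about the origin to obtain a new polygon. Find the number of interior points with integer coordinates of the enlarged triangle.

19

The shoelace formula gives twice the area as |[(-1)·8 − (-4)·5] + [(-4)·4 − (-2)·8] + [(-2)·5 − (-1)·4]| = 6, so the area is 3.
The number of boundary lattice points is Σ gcd(|Δx|,|Δy|) = gcd(3,3) + gcd(2,4) + gcd(1,1) = 3+2+1 = 6.
Scaling by 3 multiplies the area by 3² = 9 (so the new area is 27) and multiplies the boundary lattice-point count by 3, giving 18.
By Pick's theorem, the interior count of the dilated polygon is 27 − 18/2 + 1 = 19.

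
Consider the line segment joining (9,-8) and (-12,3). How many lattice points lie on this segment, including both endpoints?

The number of lattice points on a segment between lattice points is gcd(|Δx|,|Δy|) + 1 = gcd(21,11) + 1 = 1 + 1 = 2.

2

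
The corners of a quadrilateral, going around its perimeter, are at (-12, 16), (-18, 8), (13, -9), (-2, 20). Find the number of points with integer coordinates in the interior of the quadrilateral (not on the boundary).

348

By the shoelace formula, twice the signed area is |[(-12)·8 − (-18)·16] + [(-18)·(-9) − 13·8] + [13·20 − (-2)·(-9)] + [(-2)·16 − (-12)·20]| = 700, so the area is 350.
Summing gcd(|Δx|,|Δy|) over the edges gives the boundary count: gcd(6,8) + gcd(31,17) + gcd(15,29) + gcd(10,4) = 2+1+1+2 = 6.
Pick's theorem gives I = A − B/2 + 1 = 350 − 6/2 + 1 = 348.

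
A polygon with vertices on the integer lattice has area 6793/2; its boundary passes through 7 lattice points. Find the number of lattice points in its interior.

From Pick's theorem, I = A − B/2 + 1 = 6793/2 − 7/2 + 1 = 3394.

3394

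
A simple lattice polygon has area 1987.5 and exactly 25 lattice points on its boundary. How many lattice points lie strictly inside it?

1976

Pick's theorem A = I + B/2 − 1 rearranges to I = A − B/2 + 1 = 1987.5 − 25/2 + 1 = 1976.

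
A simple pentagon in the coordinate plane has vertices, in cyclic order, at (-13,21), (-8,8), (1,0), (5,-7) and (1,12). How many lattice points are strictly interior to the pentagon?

The shoelace formula gives twice the area as |[(-13)·8 − (-8)·21] + [(-8)·0 − 1·8] + [1·(-7) − 5·0] + [5·12 − 1·(-7)] + [1·21 − (-13)·12]| = 293, so the area is 293/2.
Along each edge there are gcd(|Δx|,|Δy|)+1 lattice points, so counting each shared vertex once the boundary has gcd(5,13) + gcd(9,8) + gcd(4,7) + gcd(4,19) + gcd(14,9) = 1+1+1+1+1 = 5.
By Pick's theorem A = I + B/2 − 1, so I = 293/2 − 5/2 + 1 = 145.

145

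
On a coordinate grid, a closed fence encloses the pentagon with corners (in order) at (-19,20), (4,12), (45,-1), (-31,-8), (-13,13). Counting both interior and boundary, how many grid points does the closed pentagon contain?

Using the shoelace formula, 2A = |((-19)·12 − 4·20) + (4·(-1) − 45·12) + (45·(-8) − (-31)·(-1)) + ((-31)·13 − (-13)·(-8)) + ((-13)·20 − (-19)·13)| = 1763, so the area is 1763/2.
The number of boundary lattice points is Σ gcd(|Δx|,|Δy|) = gcd(23,8) + gcd(41,13) + gcd(76,7) + gcd(18,21) + gcd(6,7) = 1+1+1+3+1 = 7.
Pick's theorem gives I = A − B/2 + 1 = 1763/2 − 7/2 + 1 = 879, so the closed region contains I + B = 879 + 7 = 886 lattice points.

886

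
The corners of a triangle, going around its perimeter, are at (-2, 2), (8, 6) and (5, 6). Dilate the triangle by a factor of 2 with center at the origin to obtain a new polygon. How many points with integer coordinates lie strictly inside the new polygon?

The shoelace formula gives twice the area as |((-2)·6 − 8·2) + (8·6 − 5·6) + (5·2 − (-2)·6)| = 12, so the area is 6.
Along each edge there are gcd(|Δx|,|Δy|)+1 lattice points, so counting each shared vertex once the boundary has gcd(10,4) + gcd(3,0) + gcd(7,4) = 2+3+1 = 6.
Scaling by 2 multiplies the area by 2² = 4 (so the new area is 24) and multiplies the boundary lattice-point count by 2, giving 12.
By Pick's theorem, the interior count of the dilated polygon is 24 − 12/2 + 1 = 19.

19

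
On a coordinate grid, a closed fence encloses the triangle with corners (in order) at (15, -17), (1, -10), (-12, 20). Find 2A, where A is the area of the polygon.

329

Using the shoelace formula, 2A = |(15·(-10) − 1·(-17)) + (1·20 − (-12)·(-10)) + ((-12)·(-17) − 15·20)| = 329, so the area is 164.5.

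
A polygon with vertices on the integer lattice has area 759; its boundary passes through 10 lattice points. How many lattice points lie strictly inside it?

Pick's theorem A = I + B/2 − 1 rearranges to I = A − B/2 + 1 = 759 − 10/2 + 1 = 755.

755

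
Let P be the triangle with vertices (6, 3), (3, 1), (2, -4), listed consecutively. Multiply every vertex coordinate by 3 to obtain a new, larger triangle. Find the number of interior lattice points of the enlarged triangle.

55

Using the shoelace formula, 2A = |(6·1 − 3·3) + (3·(-4) − 2·1) + (2·3 − 6·(-4))| = 13, so the area is 13/2.
Along each edge there are gcd(|Δx|,|Δy|)+1 lattice points, so counting each shared vertex once the boundary has gcd(3,2) + gcd(1,5) + gcd(4,7) = 1+1+1 = 3.
Scaling by 3 multiplies the area by 3² = 9 (so the new area is 117/2) and multiplies the boundary lattice-point count by 3, giving 9.
By Pick's theorem, the interior count of the dilated polygon is 117/2 − 9/2 + 1 = 55.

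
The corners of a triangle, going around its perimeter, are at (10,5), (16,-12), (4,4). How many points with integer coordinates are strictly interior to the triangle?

52

The shoelace formula gives twice the area as |[10·(-12) − 16·5] + [16·4 − 4·(-12)] + [4·5 − 10·4]| = 108, so the area is 54.
The number of boundary lattice points is Σ gcd(|Δx|,|Δy|) = gcd(6,17) + gcd(12,16) + gcd(6,1) = 1+4+1 = 6.
Pick's theorem gives I = A − B/2 + 1 = 54 − 6/2 + 1 = 52.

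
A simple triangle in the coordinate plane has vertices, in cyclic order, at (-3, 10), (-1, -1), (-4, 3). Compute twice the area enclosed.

25

By the shoelace formula, twice the signed area is |[(-3)·(-1) − (-1)·10] + [(-1)·3 − (-4)·(-1)] + [(-4)·10 − (-3)·3]| = 25, so the area is 25/2.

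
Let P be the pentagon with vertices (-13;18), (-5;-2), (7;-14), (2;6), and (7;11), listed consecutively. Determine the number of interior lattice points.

247

By the shoelace formula, twice the signed area is |((-13)·(-2) − (-5)·18) + ((-5)·(-14) − 7·(-2)) + (7·6 − 2·(-14)) + (2·11 − 7·6) + (7·18 − (-13)·11)| = 519, so the area is 259.5.
The number of boundary lattice points is Σ gcd(|Δx|,|Δy|) = gcd(8,20) + gcd(12,12) + gcd(5,20) + gcd(5,5) + gcd(20,7) = 4+12+5+5+1 = 27.
Pick's theorem gives I = A − B/2 + 1 = 259.5 − 27/2 + 1 = 247.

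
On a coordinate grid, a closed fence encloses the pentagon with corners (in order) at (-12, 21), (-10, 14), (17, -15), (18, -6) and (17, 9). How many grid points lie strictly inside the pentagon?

424

Using the shoelace formula, 2A = |((-12)·14 − (-10)·21) + ((-10)·(-15) − 17·14) + (17·(-6) − 18·(-15)) + (18·9 − 17·(-6)) + (17·21 − (-12)·9)| = 851, so the area is 425.5.
Summing gcd(|Δx|,|Δy|) over the edges gives the boundary count: gcd(2,7) + gcd(27,29) + gcd(1,9) + gcd(1,15) + gcd(29,12) = 1+1+1+1+1 = 5.
Pick's theorem gives I = A − B/2 + 1 = 425.5 − 5/2 + 1 = 424.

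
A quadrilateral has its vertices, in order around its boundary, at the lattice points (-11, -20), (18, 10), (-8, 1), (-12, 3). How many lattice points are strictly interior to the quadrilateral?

303

Using the shoelace formula, 2A = |((-11)·10 − 18·(-20)) + (18·1 − (-8)·10) + ((-8)·3 − (-12)·1) + ((-12)·(-20) − (-11)·3)| = 609, so the area is 304.5.
Summing gcd(|Δx|,|Δy|) over the edges gives the boundary count: gcd(29,30) + gcd(26,9) + gcd(4,2) + gcd(1,23) = 1+1+2+1 = 5.
By Pick's theorem A = I + B/2 − 1, so I = 304.5 − 5/2 + 1 = 303.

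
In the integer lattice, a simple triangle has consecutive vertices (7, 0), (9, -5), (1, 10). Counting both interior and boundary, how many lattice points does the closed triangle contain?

Using the shoelace formula, 2A = |[7·(-5) − 9·0] + [9·10 − 1·(-5)] + [1·0 − 7·10]| = 10, so the area is 5.
The number of boundary lattice points is Σ gcd(|Δx|,|Δy|) = gcd(2,5) + gcd(8,15) + gcd(6,10) = 1+1+2 = 4.
Pick's theorem gives I = A − B/2 + 1 = 5 − 4/2 + 1 = 4, so the closed region contains I + B = 4 + 4 = 8 lattice points.

8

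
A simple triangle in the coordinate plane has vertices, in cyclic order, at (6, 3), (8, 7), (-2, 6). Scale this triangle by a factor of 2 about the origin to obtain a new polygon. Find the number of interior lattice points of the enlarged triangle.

73

The shoelace formula gives twice the area as |(6·7 − 8·3) + (8·6 − (-2)·7) + ((-2)·3 − 6·6)| = 38, so the area is 19.
Along each edge there are gcd(|Δx|,|Δy|)+1 lattice points, so counting each shared vertex once the boundary has gcd(2,4) + gcd(10,1) + gcd(8,3) = 2+1+1 = 4.
Scaling by 2 multiplies the area by 2² = 4 (so the new area is 76) and multiplies the boundary lattice-point count by 2, giving 8.
By Pick's theorem, the interior count of the dilated polygon is 76 − 8/2 + 1 = 73.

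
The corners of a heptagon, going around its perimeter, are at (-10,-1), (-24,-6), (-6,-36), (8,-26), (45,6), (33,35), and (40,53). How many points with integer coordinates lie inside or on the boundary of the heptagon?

2379

The shoelace formula gives twice the area as |((-10)·(-6) − (-24)·(-1)) + ((-24)·(-36) − (-6)·(-6)) + ((-6)·(-26) − 8·(-36)) + (8·6 − 45·(-26)) + (45·35 − 33·6) + (33·53 − 40·35) + (40·(-1) − (-10)·53)| = 4742, so the area is 2371.
The number of boundary lattice points is Σ gcd(|Δx|,|Δy|) = gcd(14,5) + gcd(18,30) + gcd(14,10) + gcd(37,32) + gcd(12,29) + gcd(7,18) + gcd(50,54) = 1+6+2+1+1+1+2 = 14.
Pick's theorem gives I = A − B/2 + 1 = 2371 − 14/2 + 1 = 2365, so the closed region contains I + B = 2365 + 14 = 2379 lattice points.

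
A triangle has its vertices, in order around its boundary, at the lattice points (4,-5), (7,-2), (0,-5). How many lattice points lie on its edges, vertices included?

8

The number of boundary lattice points is Σ gcd(|Δx|,|Δy|) = gcd(3,3) + gcd(7,3) + gcd(4,0) = 3+1+4 = 8.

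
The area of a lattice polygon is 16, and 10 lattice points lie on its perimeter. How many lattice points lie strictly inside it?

Pick's theorem A = I + B/2 − 1 rearranges to I = A − B/2 + 1 = 16 − 10/2 + 1 = 12.

12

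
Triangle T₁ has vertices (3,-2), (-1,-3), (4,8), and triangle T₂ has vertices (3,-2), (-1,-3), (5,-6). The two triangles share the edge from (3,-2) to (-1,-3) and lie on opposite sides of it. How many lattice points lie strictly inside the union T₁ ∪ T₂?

The union is the simple quadrilateral with vertices (3,-2), (4,8), (-1,-3), (5,-6) in order.
By the shoelace formula, twice the signed area is |(3·8 − 4·(-2)) + (4·(-3) − (-1)·8) + ((-1)·(-6) − 5·(-3)) + (5·(-2) − 3·(-6))| = 57, so the area is 28.5.
The number of boundary lattice points is Σ gcd(|Δx|,|Δy|) = gcd(1,10) + gcd(5,11) + gcd(6,3) + gcd(2,4) = 1+1+3+2 = 7.
By Pick's theorem I = A − B/2 + 1 = 28.5 − 7/2 + 1 = 26.

26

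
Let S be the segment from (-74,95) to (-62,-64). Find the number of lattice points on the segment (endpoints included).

4

The number of lattice points on a segment between lattice points is gcd(|Δx|,|Δy|) + 1 = gcd(12,159) + 1 = 3 + 1 = 4.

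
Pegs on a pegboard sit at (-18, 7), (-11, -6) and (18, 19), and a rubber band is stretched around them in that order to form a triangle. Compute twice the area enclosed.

552

The shoelace formula gives twice the area as |((-18)·(-6) − (-11)·7) + ((-11)·19 − 18·(-6)) + (18·7 − (-18)·19)| = 552, so the area is 276.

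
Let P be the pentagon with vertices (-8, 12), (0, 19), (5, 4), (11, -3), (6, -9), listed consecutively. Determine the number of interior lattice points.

187

Using the shoelace formula, 2A = |[(-8)·19 − 0·12] + [0·4 − 5·19] + [5·(-3) − 11·4] + [11·(-9) − 6·(-3)] + [6·12 − (-8)·(-9)]| = 387, so the area is 387/2.
The number of boundary lattice points is Σ gcd(|Δx|,|Δy|) = gcd(8,7) + gcd(5,15) + gcd(6,7) + gcd(5,6) + gcd(14,21) = 1+5+1+1+7 = 15.
Pick's theorem gives I = A − B/2 + 1 = 387/2 − 15/2 + 1 = 187.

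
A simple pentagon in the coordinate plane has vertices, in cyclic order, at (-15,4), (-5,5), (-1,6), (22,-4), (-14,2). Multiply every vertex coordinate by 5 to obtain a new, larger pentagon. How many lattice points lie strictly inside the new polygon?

By the shoelace formula, twice the signed area is |((-15)·5 − (-5)·4) + ((-5)·6 − (-1)·5) + ((-1)·(-4) − 22·6) + (22·2 − (-14)·(-4)) + ((-14)·4 − (-15)·2)| = 246, so the area is 123.
Summing gcd(|Δx|,|Δy|) over the edges gives the boundary count: gcd(10,1) + gcd(4,1) + gcd(23,10) + gcd(36,6) + gcd(1,2) = 1+1+1+6+1 = 10.
Scaling by 5 multiplies the area by 5² = 25 (so the new area is 3075) and multiplies the boundary lattice-point count by 5, giving 50.
By Pick's theorem, the interior count of the dilated polygon is 3075 − 50/2 + 1 = 3051.

3051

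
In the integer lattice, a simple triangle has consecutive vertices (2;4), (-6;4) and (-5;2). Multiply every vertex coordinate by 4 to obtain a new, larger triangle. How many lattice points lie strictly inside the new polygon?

109

The shoelace formula gives twice the area as |(2·4 − (-6)·4) + ((-6)·2 − (-5)·4) + ((-5)·4 − 2·2)| = 16, so the area is 8.
Summing gcd(|Δx|,|Δy|) over the edges gives the boundary count: gcd(8,0) + gcd(1,2) + gcd(7,2) = 8+1+1 = 10.
Scaling by 4 multiplies the area by 4² = 16 (so the new area is 128) and multiplies the boundary lattice-point count by 4, giving 40.
By Pick's theorem, the interior count of the dilated polygon is 128 − 40/2 + 1 = 109.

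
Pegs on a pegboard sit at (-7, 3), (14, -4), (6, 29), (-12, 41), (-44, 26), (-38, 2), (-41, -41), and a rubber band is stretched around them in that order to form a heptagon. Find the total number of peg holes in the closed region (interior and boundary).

2329

Using the shoelace formula, 2A = |((-7)·(-4) − 14·3) + (14·29 − 6·(-4)) + (6·41 − (-12)·29) + ((-12)·26 − (-44)·41) + ((-44)·2 − (-38)·26) + ((-38)·(-41) − (-41)·2) + ((-41)·3 − (-7)·(-41))| = 4632, so the area is 2316.
Summing gcd(|Δx|,|Δy|) over the edges gives the boundary count: gcd(21,7) + gcd(8,33) + gcd(18,12) + gcd(32,15) + gcd(6,24) + gcd(3,43) + gcd(34,44) = 7+1+6+1+6+1+2 = 24.
Pick's theorem gives I = A − B/2 + 1 = 2316 − 24/2 + 1 = 2305, so the closed region contains I + B = 2305 + 24 = 2329 lattice points.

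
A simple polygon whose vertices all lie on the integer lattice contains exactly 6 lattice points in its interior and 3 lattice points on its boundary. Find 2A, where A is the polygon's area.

By Pick's theorem, A = I + B/2 − 1 = 6 + 3/2 − 1 = 13/2.
Hence 2A = 13.

13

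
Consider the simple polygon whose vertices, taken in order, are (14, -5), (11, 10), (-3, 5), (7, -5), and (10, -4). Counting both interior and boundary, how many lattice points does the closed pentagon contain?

By the shoelace formula, twice the signed area is |(14·10 − 11·(-5)) + (11·5 − (-3)·10) + ((-3)·(-5) − 7·5) + (7·(-4) − 10·(-5)) + (10·(-5) − 14·(-4))| = 288, so the area is 144.
Along each edge there are gcd(|Δx|,|Δy|)+1 lattice points, so counting each shared vertex once the boundary has gcd(3,15) + gcd(14,5) + gcd(10,10) + gcd(3,1) + gcd(4,1) = 3+1+10+1+1 = 16.
Pick's theorem gives I = A − B/2 + 1 = 144 − 16/2 + 1 = 137, so the closed region contains I + B = 137 + 16 = 153 lattice points.

153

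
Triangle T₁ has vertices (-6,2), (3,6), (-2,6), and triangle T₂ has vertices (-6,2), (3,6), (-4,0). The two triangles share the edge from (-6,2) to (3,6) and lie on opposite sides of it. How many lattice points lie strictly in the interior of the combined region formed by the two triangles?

18

The union is the simple quadrilateral with vertices (-6,2), (-2,6), (3,6), (-4,0) in order.
By the shoelace formula, twice the signed area is |((-6)·6 − (-2)·2) + ((-2)·6 − 3·6) + (3·0 − (-4)·6) + ((-4)·2 − (-6)·0)| = 46, so the area is 23.
Summing gcd(|Δx|,|Δy|) over the edges gives the boundary count: gcd(4,4) + gcd(5,0) + gcd(7,6) + gcd(2,2) = 4+5+1+2 = 12.
By Pick's theorem I = A − B/2 + 1 = 23 − 12/2 + 1 = 18.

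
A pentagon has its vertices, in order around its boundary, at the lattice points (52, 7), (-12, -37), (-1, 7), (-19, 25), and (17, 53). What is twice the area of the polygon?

5922

The shoelace formula gives twice the area as |[52·(-37) − (-12)·7] + [(-12)·7 − (-1)·(-37)] + [(-1)·25 − (-19)·7] + [(-19)·53 − 17·25] + [17·7 − 52·53]| = 5922, so the area is 2961.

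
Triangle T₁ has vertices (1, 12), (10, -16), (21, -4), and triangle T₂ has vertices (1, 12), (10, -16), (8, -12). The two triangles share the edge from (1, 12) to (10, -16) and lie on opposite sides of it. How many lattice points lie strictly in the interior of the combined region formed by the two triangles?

215

The union is the simple quadrilateral with vertices (1, 12), (21, -4), (10, -16), (8, -12) in order.
Using the shoelace formula, 2A = |(1·(-4) − 21·12) + (21·(-16) − 10·(-4)) + (10·(-12) − 8·(-16)) + (8·12 − 1·(-12))| = 436, so the area is 218.
Summing gcd(|Δx|,|Δy|) over the edges gives the boundary count: gcd(20,16) + gcd(11,12) + gcd(2,4) + gcd(7,24) = 4+1+2+1 = 8.
By Pick's theorem I = A − B/2 + 1 = 218 − 8/2 + 1 = 215.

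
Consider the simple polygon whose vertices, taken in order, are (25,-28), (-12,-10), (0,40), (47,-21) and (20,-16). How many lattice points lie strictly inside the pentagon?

1717

Using the shoelace formula, 2A = |[25·(-10) − (-12)·(-28)] + [(-12)·40 − 0·(-10)] + [0·(-21) − 47·40] + [47·(-16) − 20·(-21)] + [20·(-28) − 25·(-16)]| = 3438, so the area is 1719.
Along each edge there are gcd(|Δx|,|Δy|)+1 lattice points, so counting each shared vertex once the boundary has gcd(37,18) + gcd(12,50) + gcd(47,61) + gcd(27,5) + gcd(5,12) = 1+2+1+1+1 = 6.
By Pick's theorem A = I + B/2 − 1, so I = 1719 − 6/2 + 1 = 1717.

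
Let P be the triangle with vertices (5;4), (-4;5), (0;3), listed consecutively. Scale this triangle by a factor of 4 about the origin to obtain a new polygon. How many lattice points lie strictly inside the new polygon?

105

The shoelace formula gives twice the area as |(5·5 − (-4)·4) + ((-4)·3 − 0·5) + (0·4 − 5·3)| = 14, so the area is 7.
The number of boundary lattice points is Σ gcd(|Δx|,|Δy|) = gcd(9,1) + gcd(4,2) + gcd(5,1) = 1+2+1 = 4.
Scaling by 4 multiplies the area by 4² = 16 (so the new area is 112) and multiplies the boundary lattice-point count by 4, giving 16.
By Pick's theorem, the interior count of the dilated polygon is 112 − 16/2 + 1 = 105.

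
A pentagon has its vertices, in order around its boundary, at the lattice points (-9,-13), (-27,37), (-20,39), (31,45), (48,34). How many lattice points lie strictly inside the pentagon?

2262

Using the shoelace formula, 2A = |[(-9)·37 − (-27)·(-13)] + [(-27)·39 − (-20)·37] + [(-20)·45 − 31·39] + [31·34 − 48·45] + [48·(-13) − (-9)·34]| = 4530, so the area is 2265.
The number of boundary lattice points is Σ gcd(|Δx|,|Δy|) = gcd(18,50) + gcd(7,2) + gcd(51,6) + gcd(17,11) + gcd(57,47) = 2+1+3+1+1 = 8.
Pick's theorem gives I = A − B/2 + 1 = 2265 − 8/2 + 1 = 2262.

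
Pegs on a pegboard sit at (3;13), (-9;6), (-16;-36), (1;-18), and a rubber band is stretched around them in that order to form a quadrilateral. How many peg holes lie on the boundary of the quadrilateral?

10

The number of boundary lattice points is Σ gcd(|Δx|,|Δy|) = gcd(12,7) + gcd(7,42) + gcd(17,18) + gcd(2,31) = 1+7+1+1 = 10.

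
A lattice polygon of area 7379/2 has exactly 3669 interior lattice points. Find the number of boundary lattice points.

Pick's theorem gives A = I + B/2 − 1, so B = 2(A − I + 1) = 2(7379/2 − 3669 + 1) = 43.

43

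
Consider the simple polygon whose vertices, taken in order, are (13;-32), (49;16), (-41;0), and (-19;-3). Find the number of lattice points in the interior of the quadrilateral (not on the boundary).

1594

Using the shoelace formula, 2A = |[13·16 − 49·(-32)] + [49·0 − (-41)·16] + [(-41)·(-3) − (-19)·0] + [(-19)·(-32) − 13·(-3)]| = 3202, so the area is 1601.
Summing gcd(|Δx|,|Δy|) over the edges gives the boundary count: gcd(36,48) + gcd(90,16) + gcd(22,3) + gcd(32,29) = 12+2+1+1 = 16.
Pick's theorem gives I = A − B/2 + 1 = 1601 − 16/2 + 1 = 1594.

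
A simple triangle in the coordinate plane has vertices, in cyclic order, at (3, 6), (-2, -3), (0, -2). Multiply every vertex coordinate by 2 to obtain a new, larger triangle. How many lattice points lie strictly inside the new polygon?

Using the shoelace formula, 2A = |(3·(-3) − (-2)·6) + ((-2)·(-2) − 0·(-3)) + (0·6 − 3·(-2))| = 13, so the area is 13/2.
Along each edge there are gcd(|Δx|,|Δy|)+1 lattice points, so counting each shared vertex once the boundary has gcd(5,9) + gcd(2,1) + gcd(3,8) = 1+1+1 = 3.
Scaling by 2 multiplies the area by 2² = 4 (so the new area is 26) and multiplies the boundary lattice-point count by 2, giving 6.
By Pick's theorem, the interior count of the dilated polygon is 26 − 6/2 + 1 = 24.

24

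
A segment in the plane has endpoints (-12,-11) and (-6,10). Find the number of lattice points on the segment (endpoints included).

4

The number of lattice points on a segment between lattice points is gcd(|Δx|,|Δy|) + 1 = gcd(6,21) + 1 = 3 + 1 = 4.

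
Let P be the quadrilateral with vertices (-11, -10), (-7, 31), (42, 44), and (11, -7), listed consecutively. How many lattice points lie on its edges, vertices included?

4

Along each edge there are gcd(|Δx|,|Δy|)+1 lattice points, so counting each shared vertex once the boundary has gcd(4,41) + gcd(49,13) + gcd(31,51) + gcd(22,3) = 1+1+1+1 = 4.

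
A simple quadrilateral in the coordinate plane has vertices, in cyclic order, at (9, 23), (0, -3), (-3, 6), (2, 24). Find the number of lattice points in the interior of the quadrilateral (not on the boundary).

The shoelace formula gives twice the area as |(9·(-3) − 0·23) + (0·6 − (-3)·(-3)) + ((-3)·24 − 2·6) + (2·23 − 9·24)| = 290, so the area is 145.
The number of boundary lattice points is Σ gcd(|Δx|,|Δy|) = gcd(9,26) + gcd(3,9) + gcd(5,18) + gcd(7,1) = 1+3+1+1 = 6.
By Pick's theorem A = I + B/2 − 1, so I = 145 − 6/2 + 1 = 143.

143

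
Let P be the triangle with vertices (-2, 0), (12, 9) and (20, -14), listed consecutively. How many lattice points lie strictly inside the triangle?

196

The shoelace formula gives twice the area as |[(-2)·9 − 12·0] + [12·(-14) − 20·9] + [20·0 − (-2)·(-14)]| = 394, so the area is 197.
The number of boundary lattice points is Σ gcd(|Δx|,|Δy|) = gcd(14,9) + gcd(8,23) + gcd(22,14) = 1+1+2 = 4.
By Pick's theorem A = I + B/2 − 1, so I = 197 − 4/2 + 1 = 196.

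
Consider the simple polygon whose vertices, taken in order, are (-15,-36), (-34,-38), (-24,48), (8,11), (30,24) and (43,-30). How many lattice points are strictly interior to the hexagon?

By the shoelace formula, twice the signed area is |((-15)·(-38) − (-34)·(-36)) + ((-34)·48 − (-24)·(-38)) + ((-24)·11 − 8·48) + (8·24 − 30·11) + (30·(-30) − 43·24) + (43·(-36) − (-15)·(-30))| = 7914, so the area is 3957.
Along each edge there are gcd(|Δx|,|Δy|)+1 lattice points, so counting each shared vertex once the boundary has gcd(19,2) + gcd(10,86) + gcd(32,37) + gcd(22,13) + gcd(13,54) + gcd(58,6) = 1+2+1+1+1+2 = 8.
Pick's theorem gives I = A − B/2 + 1 = 3957 − 8/2 + 1 = 3954.

3954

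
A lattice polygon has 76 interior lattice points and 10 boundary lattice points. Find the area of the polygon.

80

Pick's theorem states A = I + B/2 − 1, so A = 76 + 10/2 − 1 = 80.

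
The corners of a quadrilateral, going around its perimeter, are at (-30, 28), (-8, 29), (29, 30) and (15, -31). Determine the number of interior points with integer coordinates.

1792

By the shoelace formula, twice the signed area is |((-30)·29 − (-8)·28) + ((-8)·30 − 29·29) + (29·(-31) − 15·30) + (15·28 − (-30)·(-31))| = 3586, so the area is 1793.
Summing gcd(|Δx|,|Δy|) over the edges gives the boundary count: gcd(22,1) + gcd(37,1) + gcd(14,61) + gcd(45,59) = 1+1+1+1 = 4.
By Pick's theorem A = I + B/2 − 1, so I = 1793 − 4/2 + 1 = 1792.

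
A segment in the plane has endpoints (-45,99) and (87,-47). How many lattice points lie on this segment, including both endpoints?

3

The number of lattice points on a segment between lattice points is gcd(|Δx|,|Δy|) + 1 = gcd(132,146) + 1 = 2 + 1 = 3.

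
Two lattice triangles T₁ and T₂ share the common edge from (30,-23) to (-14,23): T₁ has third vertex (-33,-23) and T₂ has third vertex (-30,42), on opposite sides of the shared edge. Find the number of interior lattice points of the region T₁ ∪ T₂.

The union is the simple quadrilateral with vertices (30,-23), (-33,-23), (-14,23), (-30,42) in order.
Using the shoelace formula, 2A = |[30·(-23) − (-33)·(-23)] + [(-33)·23 − (-14)·(-23)] + [(-14)·42 − (-30)·23] + [(-30)·(-23) − 30·42]| = 2998, so the area is 1499.
The number of boundary lattice points is Σ gcd(|Δx|,|Δy|) = gcd(63,0) + gcd(19,46) + gcd(16,19) + gcd(60,65) = 63+1+1+5 = 70.
By Pick's theorem I = A − B/2 + 1 = 1499 − 70/2 + 1 = 1465.

1465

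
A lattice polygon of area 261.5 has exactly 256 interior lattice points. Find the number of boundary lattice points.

Pick's theorem gives A = I + B/2 − 1, so B = 2(A − I + 1) = 2(261.5 − 256 + 1) = 13.

13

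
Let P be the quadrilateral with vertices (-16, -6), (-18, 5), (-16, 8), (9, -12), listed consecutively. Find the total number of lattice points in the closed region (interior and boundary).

194

By the shoelace formula, twice the signed area is |[(-16)·5 − (-18)·(-6)] + [(-18)·8 − (-16)·5] + [(-16)·(-12) − 9·8] + [9·(-6) − (-16)·(-12)]| = 378, so the area is 189.
Along each edge there are gcd(|Δx|,|Δy|)+1 lattice points, so counting each shared vertex once the boundary has gcd(2,11) + gcd(2,3) + gcd(25,20) + gcd(25,6) = 1+1+5+1 = 8.
Pick's theorem gives I = A − B/2 + 1 = 189 − 8/2 + 1 = 186, so the closed region contains I + B = 186 + 8 = 194 lattice points.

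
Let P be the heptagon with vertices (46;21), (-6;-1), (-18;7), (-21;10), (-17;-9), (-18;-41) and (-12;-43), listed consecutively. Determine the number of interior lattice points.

The shoelace formula gives twice the area as |[46·(-1) − (-6)·21] + [(-6)·7 − (-18)·(-1)] + [(-18)·10 − (-21)·7] + [(-21)·(-9) − (-17)·10] + [(-17)·(-41) − (-18)·(-9)] + [(-18)·(-43) − (-12)·(-41)] + [(-12)·21 − 46·(-43)]| = 2889, so the area is 1444.5.
The number of boundary lattice points is Σ gcd(|Δx|,|Δy|) = gcd(52,22) + gcd(12,8) + gcd(3,3) + gcd(4,19) + gcd(1,32) + gcd(6,2) + gcd(58,64) = 2+4+3+1+1+2+2 = 15.
Pick's theorem gives I = A − B/2 + 1 = 1444.5 − 15/2 + 1 = 1438.

1438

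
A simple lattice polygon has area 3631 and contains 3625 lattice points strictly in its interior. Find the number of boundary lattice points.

Pick's theorem gives A = I + B/2 − 1, so B = 2(A − I + 1) = 2(3631 − 3625 + 1) = 14.

14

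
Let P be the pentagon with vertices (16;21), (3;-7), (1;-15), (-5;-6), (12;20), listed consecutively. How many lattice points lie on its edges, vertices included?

8

Summing gcd(|Δx|,|Δy|) over the edges gives the boundary count: gcd(13,28) + gcd(2,8) + gcd(6,9) + gcd(17,26) + gcd(4,1) = 1+2+3+1+1 = 8.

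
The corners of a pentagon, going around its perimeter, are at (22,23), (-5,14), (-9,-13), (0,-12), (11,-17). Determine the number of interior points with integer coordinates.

735

Using the shoelace formula, 2A = |[22·14 − (-5)·23] + [(-5)·(-13) − (-9)·14] + [(-9)·(-12) − 0·(-13)] + [0·(-17) − 11·(-12)] + [11·23 − 22·(-17)]| = 1481, so the area is 740.5.
Summing gcd(|Δx|,|Δy|) over the edges gives the boundary count: gcd(27,9) + gcd(4,27) + gcd(9,1) + gcd(11,5) + gcd(11,40) = 9+1+1+1+1 = 13.
Pick's theorem gives I = A − B/2 + 1 = 740.5 − 13/2 + 1 = 735.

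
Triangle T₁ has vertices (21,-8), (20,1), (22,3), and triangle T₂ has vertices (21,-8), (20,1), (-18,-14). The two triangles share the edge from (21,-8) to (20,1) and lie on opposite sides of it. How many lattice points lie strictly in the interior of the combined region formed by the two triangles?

The union is the simple quadrilateral with vertices (21,-8), (22,3), (20,1), (-18,-14) in order.
By the shoelace formula, twice the signed area is |[21·3 − 22·(-8)] + [22·1 − 20·3] + [20·(-14) − (-18)·1] + [(-18)·(-8) − 21·(-14)]| = 377, so the area is 188.5.
Along each edge there are gcd(|Δx|,|Δy|)+1 lattice points, so counting each shared vertex once the boundary has gcd(1,11) + gcd(2,2) + gcd(38,15) + gcd(39,6) = 1+2+1+3 = 7.
By Pick's theorem I = A − B/2 + 1 = 188.5 − 7/2 + 1 = 186.

186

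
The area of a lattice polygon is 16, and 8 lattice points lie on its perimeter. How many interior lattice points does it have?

13

Pick's theorem A = I + B/2 − 1 rearranges to I = A − B/2 + 1 = 16 − 8/2 + 1 = 13.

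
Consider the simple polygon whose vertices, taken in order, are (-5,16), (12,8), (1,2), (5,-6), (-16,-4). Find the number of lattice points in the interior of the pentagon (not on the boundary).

By the shoelace formula, twice the signed area is |[(-5)·8 − 12·16] + [12·2 − 1·8] + [1·(-6) − 5·2] + [5·(-4) − (-16)·(-6)] + [(-16)·16 − (-5)·(-4)]| = 624, so the area is 312.
Summing gcd(|Δx|,|Δy|) over the edges gives the boundary count: gcd(17,8) + gcd(11,6) + gcd(4,8) + gcd(21,2) + gcd(11,20) = 1+1+4+1+1 = 8.
By Pick's theorem A = I + B/2 − 1, so I = 312 − 8/2 + 1 = 309.

309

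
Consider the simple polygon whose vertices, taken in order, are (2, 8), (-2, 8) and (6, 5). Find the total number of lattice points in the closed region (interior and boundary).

10

Using the shoelace formula, 2A = |(2·8 − (-2)·8) + ((-2)·5 − 6·8) + (6·8 − 2·5)| = 12, so the area is 6.
Along each edge there are gcd(|Δx|,|Δy|)+1 lattice points, so counting each shared vertex once the boundary has gcd(4,0) + gcd(8,3) + gcd(4,3) = 4+1+1 = 6.
Pick's theorem gives I = A − B/2 + 1 = 6 − 6/2 + 1 = 4, so the closed region contains I + B = 4 + 6 = 10 lattice points.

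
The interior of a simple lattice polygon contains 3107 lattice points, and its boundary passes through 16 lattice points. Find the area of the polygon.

3114

Pick's theorem states A = I + B/2 − 1, so A = 3107 + 16/2 − 1 = 3114.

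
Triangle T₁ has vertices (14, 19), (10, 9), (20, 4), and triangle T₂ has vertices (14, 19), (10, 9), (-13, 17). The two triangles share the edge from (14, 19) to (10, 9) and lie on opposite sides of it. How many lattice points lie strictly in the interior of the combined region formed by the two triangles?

187

The union is the simple quadrilateral with vertices (14, 19), (20, 4), (10, 9), (-13, 17) in order.
The shoelace formula gives twice the area as |[14·4 − 20·19] + [20·9 − 10·4] + [10·17 − (-13)·9] + [(-13)·19 − 14·17]| = 382, so the area is 191.
The number of boundary lattice points is Σ gcd(|Δx|,|Δy|) = gcd(6,15) + gcd(10,5) + gcd(23,8) + gcd(27,2) = 3+5+1+1 = 10.
By Pick's theorem I = A − B/2 + 1 = 191 − 10/2 + 1 = 187.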